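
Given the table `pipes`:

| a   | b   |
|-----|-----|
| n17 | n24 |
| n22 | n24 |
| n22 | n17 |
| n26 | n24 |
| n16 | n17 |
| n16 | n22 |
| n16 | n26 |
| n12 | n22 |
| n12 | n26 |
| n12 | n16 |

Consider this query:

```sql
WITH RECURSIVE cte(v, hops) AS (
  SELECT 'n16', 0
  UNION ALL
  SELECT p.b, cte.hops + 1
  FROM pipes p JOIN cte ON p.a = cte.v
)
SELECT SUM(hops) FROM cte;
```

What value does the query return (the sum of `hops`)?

14

Base: (n16, hops=0).
Iteration 1: edges from {n16} -> (n17, hops=1), (n22, hops=1), (n26, hops=1).
Iteration 2: edges from {n17,n22,n26} -> (n17, hops=2), (n24, hops=2) x3. [UNION ALL keeps all 4 new rows, including repeats]
Iteration 3: edges from {n17,n24} -> (n24, hops=3).
Iteration 4: no outgoing edges from {n24}; recursion stops.
SUM(hops) = 0 + 1 + 1 + 1 + 2 + 2 + 2 + 2 + 3 = 14.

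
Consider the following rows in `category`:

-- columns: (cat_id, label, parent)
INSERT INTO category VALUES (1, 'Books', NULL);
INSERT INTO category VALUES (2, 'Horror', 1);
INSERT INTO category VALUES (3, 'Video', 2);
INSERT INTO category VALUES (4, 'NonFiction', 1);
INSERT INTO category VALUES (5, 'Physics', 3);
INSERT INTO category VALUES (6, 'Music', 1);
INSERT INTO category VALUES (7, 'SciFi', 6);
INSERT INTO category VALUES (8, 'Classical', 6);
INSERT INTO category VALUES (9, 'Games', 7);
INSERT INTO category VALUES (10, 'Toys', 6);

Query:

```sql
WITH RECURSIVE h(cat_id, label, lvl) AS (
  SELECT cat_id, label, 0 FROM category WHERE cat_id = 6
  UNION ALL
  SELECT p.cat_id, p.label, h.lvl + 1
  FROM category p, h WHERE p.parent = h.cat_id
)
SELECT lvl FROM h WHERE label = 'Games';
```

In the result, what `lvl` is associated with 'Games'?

Base: cat_id=6 (Music) at lvl 0.
Iteration 1: rows with parent in {6} -> SciFi (id 7, lvl 1), Classical (id 8, lvl 1), Toys (id 10, lvl 1).
Iteration 2: rows with parent in {7,8,10} -> Games (id 9, lvl 2).
Iteration 3: no rows with parent in {9}; recursion stops.

2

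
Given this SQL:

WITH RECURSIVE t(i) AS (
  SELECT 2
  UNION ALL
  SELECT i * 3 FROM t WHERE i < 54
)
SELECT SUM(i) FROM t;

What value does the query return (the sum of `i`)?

Base: i=2.
Iteration 1: 2 < 54 holds -> i = 2 * 3 = 6.
Iteration 2: 6 < 54 holds -> i = 6 * 3 = 18.
Iteration 3: 18 < 54 holds -> i = 18 * 3 = 54.
Iteration 4: 54 < 54 fails; recursion stops.
SUM(i) = 2 + 6 + 18 + 54 = 80.

80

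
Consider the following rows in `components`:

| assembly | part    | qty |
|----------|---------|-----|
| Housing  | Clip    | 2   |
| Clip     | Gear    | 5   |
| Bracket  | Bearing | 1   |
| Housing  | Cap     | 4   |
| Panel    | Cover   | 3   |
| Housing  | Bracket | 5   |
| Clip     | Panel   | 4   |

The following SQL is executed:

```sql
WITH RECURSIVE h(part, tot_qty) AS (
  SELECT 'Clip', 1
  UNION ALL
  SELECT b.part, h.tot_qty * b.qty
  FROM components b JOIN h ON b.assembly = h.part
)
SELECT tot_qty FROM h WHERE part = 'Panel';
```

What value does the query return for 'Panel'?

Base: (Clip, tot_qty=1).
Iteration 1: components of {Clip} -> Gear = 1*5 = 5, Panel = 1*4 = 4.
Iteration 2: components of {Gear,Panel} -> Cover = 4*3 = 12.
Iteration 3: no further components; recursion stops.

4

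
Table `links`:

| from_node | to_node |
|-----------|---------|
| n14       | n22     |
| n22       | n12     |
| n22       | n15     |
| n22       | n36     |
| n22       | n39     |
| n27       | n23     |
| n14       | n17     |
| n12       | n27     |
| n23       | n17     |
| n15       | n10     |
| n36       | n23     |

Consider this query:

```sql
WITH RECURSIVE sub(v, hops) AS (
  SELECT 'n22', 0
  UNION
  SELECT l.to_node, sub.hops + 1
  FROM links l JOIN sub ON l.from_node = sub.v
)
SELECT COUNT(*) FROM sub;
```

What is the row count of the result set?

11

Base: (n22, hops=0).
Iteration 1: edges from {n22} -> (n12, hops=1), (n15, hops=1), (n36, hops=1), (n39, hops=1).
Iteration 2: edges from {n12,n15,n36,n39} -> (n10, hops=2), (n23, hops=2), (n27, hops=2).
Iteration 3: edges from {n10,n23,n27} -> (n17, hops=3), (n23, hops=3).
Iteration 4: edges from {n17,n23} -> (n17, hops=4).
Iteration 5: no outgoing edges from {n17}; recursion stops.
Total rows emitted: 11.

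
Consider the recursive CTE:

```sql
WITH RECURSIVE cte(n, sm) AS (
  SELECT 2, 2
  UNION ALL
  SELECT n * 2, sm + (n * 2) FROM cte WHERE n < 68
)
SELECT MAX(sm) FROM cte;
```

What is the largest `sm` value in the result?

254

Base: n=2, sm=2.
Iteration 1: 2 < 68 holds -> n = 2 * 2 = 4, sm = 2 + 4 = 6.
Iteration 2: 4 < 68 holds -> n = 4 * 2 = 8, sm = 6 + 8 = 14.
Iteration 3: 8 < 68 holds -> n = 8 * 2 = 16, sm = 14 + 16 = 30.
Iteration 4: 16 < 68 holds -> n = 16 * 2 = 32, sm = 30 + 32 = 62.
Iteration 5: 32 < 68 holds -> n = 32 * 2 = 64, sm = 62 + 64 = 126.
Iteration 6: 64 < 68 holds -> n = 64 * 2 = 128, sm = 126 + 128 = 254.
Iteration 7: 128 < 68 fails; recursion stops.
sm values: 2, 6, 14, 30, 62, 126, 254; the maximum is 254.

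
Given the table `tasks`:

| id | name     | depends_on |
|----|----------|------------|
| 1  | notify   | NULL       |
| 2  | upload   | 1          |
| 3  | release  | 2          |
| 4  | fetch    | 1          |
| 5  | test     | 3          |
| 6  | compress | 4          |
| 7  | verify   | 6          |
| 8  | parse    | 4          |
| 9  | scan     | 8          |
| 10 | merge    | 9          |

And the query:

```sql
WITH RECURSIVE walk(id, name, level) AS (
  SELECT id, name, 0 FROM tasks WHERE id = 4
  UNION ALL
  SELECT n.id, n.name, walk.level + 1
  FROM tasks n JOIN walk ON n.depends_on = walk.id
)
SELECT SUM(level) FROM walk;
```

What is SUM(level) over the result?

Base: id=4 (fetch) at level 0.
Iteration 1: rows with depends_on in {4} -> compress (id 6, level 1), parse (id 8, level 1).
Iteration 2: rows with depends_on in {6,8} -> verify (id 7, level 2), scan (id 9, level 2).
Iteration 3: rows with depends_on in {7,9} -> merge (id 10, level 3).
Iteration 4: no rows with depends_on in {10}; recursion stops.
SUM(level) = 0 + 1 + 1 + 2 + 2 + 3 = 9.

9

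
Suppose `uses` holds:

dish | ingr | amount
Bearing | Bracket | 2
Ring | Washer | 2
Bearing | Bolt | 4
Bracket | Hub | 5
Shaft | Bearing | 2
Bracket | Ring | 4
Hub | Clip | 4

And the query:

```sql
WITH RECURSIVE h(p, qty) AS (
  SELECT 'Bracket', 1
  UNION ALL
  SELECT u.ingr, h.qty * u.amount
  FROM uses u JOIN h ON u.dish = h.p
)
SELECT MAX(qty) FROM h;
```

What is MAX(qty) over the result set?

20

Base: (Bracket, qty=1).
Iteration 1: components of {Bracket} -> Hub = 1*5 = 5, Ring = 1*4 = 4.
Iteration 2: components of {Hub,Ring} -> Clip = 5*4 = 20, Washer = 4*2 = 8.
Iteration 3: no further components; recursion stops.
qty values: 1, 4, 5, 8, 20; the maximum is 20.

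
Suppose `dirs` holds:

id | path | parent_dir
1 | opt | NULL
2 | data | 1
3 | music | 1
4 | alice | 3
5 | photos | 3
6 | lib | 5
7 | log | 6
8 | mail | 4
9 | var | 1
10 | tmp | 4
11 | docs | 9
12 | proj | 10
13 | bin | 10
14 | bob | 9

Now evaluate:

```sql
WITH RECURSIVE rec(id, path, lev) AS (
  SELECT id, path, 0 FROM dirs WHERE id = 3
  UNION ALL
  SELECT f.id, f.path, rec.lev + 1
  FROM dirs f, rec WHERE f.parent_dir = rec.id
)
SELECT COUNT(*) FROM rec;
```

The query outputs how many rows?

9

Base: id=3 (music) at lev 0.
Iteration 1: rows with parent_dir in {3} -> alice (id 4, lev 1), photos (id 5, lev 1).
Iteration 2: rows with parent_dir in {4,5} -> lib (id 6, lev 2), mail (id 8, lev 2), tmp (id 10, lev 2).
Iteration 3: rows with parent_dir in {6,8,10} -> log (id 7, lev 3), proj (id 12, lev 3), bin (id 13, lev 3).
Iteration 4: no rows with parent_dir in {7,12,13}; recursion stops.
Total rows emitted: 9.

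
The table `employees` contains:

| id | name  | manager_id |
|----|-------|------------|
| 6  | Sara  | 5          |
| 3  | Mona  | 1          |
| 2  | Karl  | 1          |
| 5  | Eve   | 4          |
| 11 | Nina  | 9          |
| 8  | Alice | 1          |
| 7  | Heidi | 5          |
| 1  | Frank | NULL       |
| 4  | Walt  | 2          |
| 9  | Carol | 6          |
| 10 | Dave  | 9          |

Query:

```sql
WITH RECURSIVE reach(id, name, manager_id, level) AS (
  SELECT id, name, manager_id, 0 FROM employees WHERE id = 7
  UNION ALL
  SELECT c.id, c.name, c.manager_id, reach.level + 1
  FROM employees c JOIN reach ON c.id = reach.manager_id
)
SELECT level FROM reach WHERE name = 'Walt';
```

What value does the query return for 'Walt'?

Base: id=7 (Heidi), manager_id=5, level 0.
Iteration 1: join on id=5 -> Eve (id 5, manager_id=4, level 1).
Iteration 2: join on id=4 -> Walt (id 4, manager_id=2, level 2).
Iteration 3: join on id=2 -> Karl (id 2, manager_id=1, level 3).
Iteration 4: join on id=1 -> Frank (id 1, manager_id=NULL, level 4).
Iteration 5: manager_id is NULL; no match; recursion stops.

2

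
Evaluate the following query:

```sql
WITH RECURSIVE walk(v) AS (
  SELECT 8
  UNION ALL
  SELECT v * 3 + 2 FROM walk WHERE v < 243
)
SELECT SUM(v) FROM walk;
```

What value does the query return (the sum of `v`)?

Base: v=8.
Iteration 1: 8 < 243 holds -> v = 8 * 3 + 2 = 26.
Iteration 2: 26 < 243 holds -> v = 26 * 3 + 2 = 80.
Iteration 3: 80 < 243 holds -> v = 80 * 3 + 2 = 242.
Iteration 4: 242 < 243 holds -> v = 242 * 3 + 2 = 728.
Iteration 5: 728 < 243 fails; recursion stops.
SUM(v) = 8 + 26 + 80 + 242 + 728 = 1084.

1084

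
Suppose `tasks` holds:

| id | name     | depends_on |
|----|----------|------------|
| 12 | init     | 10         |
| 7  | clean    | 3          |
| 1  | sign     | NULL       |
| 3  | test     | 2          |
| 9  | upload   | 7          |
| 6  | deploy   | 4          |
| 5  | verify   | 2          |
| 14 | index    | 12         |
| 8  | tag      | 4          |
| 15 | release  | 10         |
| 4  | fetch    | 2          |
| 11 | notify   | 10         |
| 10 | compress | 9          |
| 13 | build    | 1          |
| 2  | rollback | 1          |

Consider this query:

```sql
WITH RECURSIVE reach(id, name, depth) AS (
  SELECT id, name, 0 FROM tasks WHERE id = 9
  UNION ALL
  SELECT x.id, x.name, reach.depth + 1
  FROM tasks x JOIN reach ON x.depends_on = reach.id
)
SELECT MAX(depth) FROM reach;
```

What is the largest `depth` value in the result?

Base: id=9 (upload) at depth 0.
Iteration 1: rows with depends_on in {9} -> compress (id 10, depth 1).
Iteration 2: rows with depends_on in {10} -> notify (id 11, depth 2), init (id 12, depth 2), release (id 15, depth 2).
Iteration 3: rows with depends_on in {11,12,15} -> index (id 14, depth 3).
Iteration 4: no rows with depends_on in {14}; recursion stops.
depth values: 0, 1, 2, 2, 2, 3; the maximum is 3.

3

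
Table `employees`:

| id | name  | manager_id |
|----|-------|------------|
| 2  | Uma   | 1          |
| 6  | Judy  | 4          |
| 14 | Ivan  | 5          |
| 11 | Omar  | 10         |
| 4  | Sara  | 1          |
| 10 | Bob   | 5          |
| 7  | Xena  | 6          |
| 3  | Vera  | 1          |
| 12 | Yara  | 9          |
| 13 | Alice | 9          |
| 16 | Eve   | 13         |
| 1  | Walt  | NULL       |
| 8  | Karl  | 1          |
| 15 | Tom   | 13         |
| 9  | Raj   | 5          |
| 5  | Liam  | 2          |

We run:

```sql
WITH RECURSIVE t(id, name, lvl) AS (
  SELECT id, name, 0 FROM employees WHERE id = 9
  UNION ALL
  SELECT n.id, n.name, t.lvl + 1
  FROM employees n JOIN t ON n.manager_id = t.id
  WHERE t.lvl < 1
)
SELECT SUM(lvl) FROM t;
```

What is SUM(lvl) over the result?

Base: id=9 (Raj) at lvl 0.
Iteration 1: rows with manager_id in {9} -> Yara (id 12, lvl 1), Alice (id 13, lvl 1).
Iteration 2: lvl < 1 fails for all current rows; recursion stops.
SUM(lvl) = 0 + 1 + 1 = 2.

2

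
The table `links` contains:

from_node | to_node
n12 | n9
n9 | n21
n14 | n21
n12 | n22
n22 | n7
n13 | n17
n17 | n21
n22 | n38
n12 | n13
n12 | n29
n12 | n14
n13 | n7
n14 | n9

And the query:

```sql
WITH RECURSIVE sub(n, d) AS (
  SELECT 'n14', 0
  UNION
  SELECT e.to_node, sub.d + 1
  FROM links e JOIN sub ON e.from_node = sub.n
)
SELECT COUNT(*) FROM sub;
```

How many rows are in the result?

Base: (n14, d=0).
Iteration 1: edges from {n14} -> (n21, d=1), (n9, d=1).
Iteration 2: edges from {n21,n9} -> (n21, d=2).
Iteration 3: no outgoing edges from {n21}; recursion stops.
Total rows emitted: 4.

4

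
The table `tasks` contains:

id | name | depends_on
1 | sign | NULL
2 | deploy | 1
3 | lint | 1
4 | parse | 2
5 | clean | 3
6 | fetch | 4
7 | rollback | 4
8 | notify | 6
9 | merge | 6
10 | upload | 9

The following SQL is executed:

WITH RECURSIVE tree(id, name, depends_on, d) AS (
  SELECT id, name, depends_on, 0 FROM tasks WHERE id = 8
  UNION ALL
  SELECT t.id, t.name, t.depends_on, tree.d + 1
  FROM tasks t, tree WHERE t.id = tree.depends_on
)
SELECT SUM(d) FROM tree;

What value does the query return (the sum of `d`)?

Base: id=8 (notify), depends_on=6, d 0.
Iteration 1: join on id=6 -> fetch (id 6, depends_on=4, d 1).
Iteration 2: join on id=4 -> parse (id 4, depends_on=2, d 2).
Iteration 3: join on id=2 -> deploy (id 2, depends_on=1, d 3).
Iteration 4: join on id=1 -> sign (id 1, depends_on=NULL, d 4).
Iteration 5: depends_on is NULL; no match; recursion stops.
SUM(d) = 0 + 1 + 2 + 3 + 4 = 10.

10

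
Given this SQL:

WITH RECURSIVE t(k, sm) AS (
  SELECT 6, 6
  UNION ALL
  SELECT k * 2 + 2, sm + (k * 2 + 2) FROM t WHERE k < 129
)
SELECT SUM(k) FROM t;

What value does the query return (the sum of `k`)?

492

Base: k=6, sm=6.
Iteration 1: 6 < 129 holds -> k = 6 * 2 + 2 = 14, sm = 6 + 14 = 20.
Iteration 2: 14 < 129 holds -> k = 14 * 2 + 2 = 30, sm = 20 + 30 = 50.
Iteration 3: 30 < 129 holds -> k = 30 * 2 + 2 = 62, sm = 50 + 62 = 112.
Iteration 4: 62 < 129 holds -> k = 62 * 2 + 2 = 126, sm = 112 + 126 = 238.
Iteration 5: 126 < 129 holds -> k = 126 * 2 + 2 = 254, sm = 238 + 254 = 492.
Iteration 6: 254 < 129 fails; recursion stops.
SUM(k) = 6 + 14 + 30 + 62 + 126 + 254 = 492.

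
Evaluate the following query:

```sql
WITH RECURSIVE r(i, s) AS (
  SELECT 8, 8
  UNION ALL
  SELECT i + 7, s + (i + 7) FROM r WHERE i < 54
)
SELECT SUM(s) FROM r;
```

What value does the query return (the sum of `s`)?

876

Base: i=8, s=8.
Iteration 1: 8 < 54 holds -> i = 8 + 7 = 15, s = 8 + 15 = 23.
Iteration 2: 15 < 54 holds -> i = 15 + 7 = 22, s = 23 + 22 = 45.
Iteration 3: 22 < 54 holds -> i = 22 + 7 = 29, s = 45 + 29 = 74.
Iteration 4: 29 < 54 holds -> i = 29 + 7 = 36, s = 74 + 36 = 110.
Iteration 5: 36 < 54 holds -> i = 36 + 7 = 43, s = 110 + 43 = 153.
Iteration 6: 43 < 54 holds -> i = 43 + 7 = 50, s = 153 + 50 = 203.
Iteration 7: 50 < 54 holds -> i = 50 + 7 = 57, s = 203 + 57 = 260.
Iteration 8: 57 < 54 fails; recursion stops.
SUM(s) = 8 + 23 + 45 + 74 + 110 + 153 + 203 + 260 = 876.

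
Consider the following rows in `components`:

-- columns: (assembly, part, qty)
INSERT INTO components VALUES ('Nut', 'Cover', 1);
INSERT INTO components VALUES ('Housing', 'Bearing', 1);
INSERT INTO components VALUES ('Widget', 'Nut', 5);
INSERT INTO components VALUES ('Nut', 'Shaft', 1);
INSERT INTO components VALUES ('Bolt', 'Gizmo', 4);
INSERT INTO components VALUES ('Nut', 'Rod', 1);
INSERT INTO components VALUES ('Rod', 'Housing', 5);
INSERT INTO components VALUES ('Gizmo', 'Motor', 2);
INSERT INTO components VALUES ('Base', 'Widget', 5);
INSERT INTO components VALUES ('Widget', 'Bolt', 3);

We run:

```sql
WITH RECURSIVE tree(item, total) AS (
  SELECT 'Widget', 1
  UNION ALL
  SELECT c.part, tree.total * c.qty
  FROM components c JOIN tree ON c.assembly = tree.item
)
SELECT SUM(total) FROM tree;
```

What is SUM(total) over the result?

110

Base: (Widget, total=1).
Iteration 1: components of {Widget} -> Bolt = 1*3 = 3, Nut = 1*5 = 5.
Iteration 2: components of {Bolt,Nut} -> Cover = 5*1 = 5, Gizmo = 3*4 = 12, Rod = 5*1 = 5, Shaft = 5*1 = 5.
Iteration 3: components of {Cover,Gizmo,Rod,Shaft} -> Housing = 5*5 = 25, Motor = 12*2 = 24.
Iteration 4: components of {Housing,Motor} -> Bearing = 25*1 = 25.
Iteration 5: no further components; recursion stops.
SUM(total) = 1 + 3 + 5 + 12 + 5 + 5 + 5 + 24 + 25 + 25 = 110.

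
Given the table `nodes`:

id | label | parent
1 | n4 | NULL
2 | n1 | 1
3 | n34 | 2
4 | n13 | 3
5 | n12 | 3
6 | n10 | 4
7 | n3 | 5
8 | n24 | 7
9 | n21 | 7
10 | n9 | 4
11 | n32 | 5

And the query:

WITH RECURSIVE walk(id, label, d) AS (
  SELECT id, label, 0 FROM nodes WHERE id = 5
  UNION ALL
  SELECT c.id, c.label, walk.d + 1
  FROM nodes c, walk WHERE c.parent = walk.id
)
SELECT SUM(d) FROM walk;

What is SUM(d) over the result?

6

Base: id=5 (n12) at d 0.
Iteration 1: rows with parent in {5} -> n3 (id 7, d 1), n32 (id 11, d 1).
Iteration 2: rows with parent in {7,11} -> n24 (id 8, d 2), n21 (id 9, d 2).
Iteration 3: no rows with parent in {8,9}; recursion stops.
SUM(d) = 0 + 1 + 1 + 2 + 2 = 6.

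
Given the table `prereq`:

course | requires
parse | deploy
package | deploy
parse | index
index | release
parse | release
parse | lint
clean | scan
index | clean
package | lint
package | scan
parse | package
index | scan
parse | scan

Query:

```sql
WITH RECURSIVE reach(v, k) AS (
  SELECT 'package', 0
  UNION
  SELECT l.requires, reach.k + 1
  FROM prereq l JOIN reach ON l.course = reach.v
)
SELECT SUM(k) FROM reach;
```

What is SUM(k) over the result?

3

Base: (package, k=0).
Iteration 1: edges from {package} -> (deploy, k=1), (lint, k=1), (scan, k=1).
Iteration 2: no outgoing edges from {deploy,lint,scan}; recursion stops.
SUM(k) = 0 + 1 + 1 + 1 = 3.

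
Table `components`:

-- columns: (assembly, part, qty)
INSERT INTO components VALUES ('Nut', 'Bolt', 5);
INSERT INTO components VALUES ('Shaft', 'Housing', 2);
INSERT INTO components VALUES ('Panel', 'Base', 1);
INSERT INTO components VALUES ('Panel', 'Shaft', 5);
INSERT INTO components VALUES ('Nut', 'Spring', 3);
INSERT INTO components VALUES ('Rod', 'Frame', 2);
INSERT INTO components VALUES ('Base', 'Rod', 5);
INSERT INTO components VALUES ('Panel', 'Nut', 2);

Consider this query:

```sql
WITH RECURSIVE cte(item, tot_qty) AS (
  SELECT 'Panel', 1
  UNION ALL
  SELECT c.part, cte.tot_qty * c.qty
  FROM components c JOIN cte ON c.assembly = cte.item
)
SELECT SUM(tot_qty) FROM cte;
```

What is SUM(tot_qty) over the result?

Base: (Panel, tot_qty=1).
Iteration 1: components of {Panel} -> Base = 1*1 = 1, Nut = 1*2 = 2, Shaft = 1*5 = 5.
Iteration 2: components of {Base,Nut,Shaft} -> Bolt = 2*5 = 10, Housing = 5*2 = 10, Rod = 1*5 = 5, Spring = 2*3 = 6.
Iteration 3: components of {Bolt,Housing,Rod,Spring} -> Frame = 5*2 = 10.
Iteration 4: no further components; recursion stops.
SUM(tot_qty) = 1 + 1 + 5 + 2 + 5 + 10 + 6 + 10 + 10 = 50.

50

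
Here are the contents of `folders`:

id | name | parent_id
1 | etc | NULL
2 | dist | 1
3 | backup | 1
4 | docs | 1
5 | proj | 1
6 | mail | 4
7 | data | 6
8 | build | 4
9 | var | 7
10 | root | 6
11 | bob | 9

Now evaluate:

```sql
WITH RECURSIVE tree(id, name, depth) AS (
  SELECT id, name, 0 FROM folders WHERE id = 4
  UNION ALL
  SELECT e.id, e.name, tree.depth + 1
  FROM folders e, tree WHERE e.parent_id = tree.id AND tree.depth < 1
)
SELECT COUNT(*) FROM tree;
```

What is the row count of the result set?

Base: id=4 (docs) at depth 0.
Iteration 1: rows with parent_id in {4} -> mail (id 6, depth 1), build (id 8, depth 1).
Iteration 2: depth < 1 fails for all current rows; recursion stops.
Total rows emitted: 3.

3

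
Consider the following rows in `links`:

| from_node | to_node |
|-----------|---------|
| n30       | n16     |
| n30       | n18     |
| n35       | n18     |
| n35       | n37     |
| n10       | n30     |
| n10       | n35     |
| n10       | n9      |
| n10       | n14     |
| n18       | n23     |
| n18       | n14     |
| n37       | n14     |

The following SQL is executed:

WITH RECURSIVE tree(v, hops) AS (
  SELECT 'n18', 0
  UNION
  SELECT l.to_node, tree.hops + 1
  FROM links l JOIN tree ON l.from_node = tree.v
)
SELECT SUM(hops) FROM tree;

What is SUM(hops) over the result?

2

Base: (n18, hops=0).
Iteration 1: edges from {n18} -> (n14, hops=1), (n23, hops=1).
Iteration 2: no outgoing edges from {n14,n23}; recursion stops.
SUM(hops) = 0 + 1 + 1 = 2.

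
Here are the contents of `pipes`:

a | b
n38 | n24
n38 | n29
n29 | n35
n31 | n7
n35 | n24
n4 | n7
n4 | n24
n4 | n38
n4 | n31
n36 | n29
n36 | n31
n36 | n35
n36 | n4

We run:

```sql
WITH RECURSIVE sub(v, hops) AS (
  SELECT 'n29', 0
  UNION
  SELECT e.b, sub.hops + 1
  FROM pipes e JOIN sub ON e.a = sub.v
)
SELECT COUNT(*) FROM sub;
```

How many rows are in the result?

3

Base: (n29, hops=0).
Iteration 1: edges from {n29} -> (n35, hops=1).
Iteration 2: edges from {n35} -> (n24, hops=2).
Iteration 3: no outgoing edges from {n24}; recursion stops.
Total rows emitted: 3.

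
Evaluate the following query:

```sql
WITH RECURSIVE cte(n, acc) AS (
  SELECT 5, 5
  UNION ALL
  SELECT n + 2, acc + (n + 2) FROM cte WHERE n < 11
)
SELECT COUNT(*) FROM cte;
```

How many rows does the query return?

Base: n=5, acc=5.
Iteration 1: 5 < 11 holds -> n = 5 + 2 = 7, acc = 5 + 7 = 12.
Iteration 2: 7 < 11 holds -> n = 7 + 2 = 9, acc = 12 + 9 = 21.
Iteration 3: 9 < 11 holds -> n = 9 + 2 = 11, acc = 21 + 11 = 32.
Iteration 4: 11 < 11 fails; recursion stops.
Total rows emitted: 4.

4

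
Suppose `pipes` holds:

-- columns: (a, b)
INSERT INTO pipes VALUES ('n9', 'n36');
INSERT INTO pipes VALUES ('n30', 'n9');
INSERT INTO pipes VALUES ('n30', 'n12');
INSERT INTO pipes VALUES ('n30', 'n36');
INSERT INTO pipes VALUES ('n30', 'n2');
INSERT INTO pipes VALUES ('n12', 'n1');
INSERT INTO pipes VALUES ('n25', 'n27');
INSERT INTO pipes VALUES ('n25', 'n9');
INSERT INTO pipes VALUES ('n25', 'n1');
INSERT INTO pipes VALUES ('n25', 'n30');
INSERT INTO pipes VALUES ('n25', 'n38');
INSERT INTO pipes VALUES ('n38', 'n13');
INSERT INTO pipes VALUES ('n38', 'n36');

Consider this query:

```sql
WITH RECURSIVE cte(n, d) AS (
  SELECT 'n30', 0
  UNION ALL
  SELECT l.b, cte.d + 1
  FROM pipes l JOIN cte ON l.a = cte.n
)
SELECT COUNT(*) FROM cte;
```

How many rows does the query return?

Base: (n30, d=0).
Iteration 1: edges from {n30} -> (n12, d=1), (n2, d=1), (n36, d=1), (n9, d=1).
Iteration 2: edges from {n12,n2,n36,n9} -> (n1, d=2), (n36, d=2).
Iteration 3: no outgoing edges from {n1,n36}; recursion stops.
Total rows emitted: 7.

7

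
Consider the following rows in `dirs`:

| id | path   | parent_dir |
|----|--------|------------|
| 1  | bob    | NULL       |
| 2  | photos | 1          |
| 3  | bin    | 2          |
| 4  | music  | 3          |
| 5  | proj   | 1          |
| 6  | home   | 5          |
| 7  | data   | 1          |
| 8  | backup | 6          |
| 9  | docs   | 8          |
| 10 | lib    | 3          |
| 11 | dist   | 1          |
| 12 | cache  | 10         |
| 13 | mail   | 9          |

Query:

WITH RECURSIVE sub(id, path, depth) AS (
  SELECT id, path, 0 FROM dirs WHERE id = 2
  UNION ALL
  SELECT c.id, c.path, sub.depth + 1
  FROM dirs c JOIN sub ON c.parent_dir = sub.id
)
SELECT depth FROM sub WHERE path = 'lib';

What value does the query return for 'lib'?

2

Base: id=2 (photos) at depth 0.
Iteration 1: rows with parent_dir in {2} -> bin (id 3, depth 1).
Iteration 2: rows with parent_dir in {3} -> music (id 4, depth 2), lib (id 10, depth 2).
Iteration 3: rows with parent_dir in {4,10} -> cache (id 12, depth 3).
Iteration 4: no rows with parent_dir in {12}; recursion stops.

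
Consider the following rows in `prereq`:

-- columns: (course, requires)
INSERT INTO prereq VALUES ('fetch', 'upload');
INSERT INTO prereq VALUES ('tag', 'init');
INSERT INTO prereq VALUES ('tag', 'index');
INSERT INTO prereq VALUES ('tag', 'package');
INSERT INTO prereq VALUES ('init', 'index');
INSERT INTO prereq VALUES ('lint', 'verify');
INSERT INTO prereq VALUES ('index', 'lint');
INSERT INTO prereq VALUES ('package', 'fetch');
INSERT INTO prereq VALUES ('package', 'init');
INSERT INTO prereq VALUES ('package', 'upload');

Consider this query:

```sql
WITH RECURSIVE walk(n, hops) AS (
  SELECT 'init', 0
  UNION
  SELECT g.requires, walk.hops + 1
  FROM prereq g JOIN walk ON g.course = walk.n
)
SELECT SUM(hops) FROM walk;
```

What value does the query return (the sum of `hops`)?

6

Base: (init, hops=0).
Iteration 1: edges from {init} -> (index, hops=1).
Iteration 2: edges from {index} -> (lint, hops=2).
Iteration 3: edges from {lint} -> (verify, hops=3).
Iteration 4: no outgoing edges from {verify}; recursion stops.
SUM(hops) = 0 + 1 + 2 + 3 = 6.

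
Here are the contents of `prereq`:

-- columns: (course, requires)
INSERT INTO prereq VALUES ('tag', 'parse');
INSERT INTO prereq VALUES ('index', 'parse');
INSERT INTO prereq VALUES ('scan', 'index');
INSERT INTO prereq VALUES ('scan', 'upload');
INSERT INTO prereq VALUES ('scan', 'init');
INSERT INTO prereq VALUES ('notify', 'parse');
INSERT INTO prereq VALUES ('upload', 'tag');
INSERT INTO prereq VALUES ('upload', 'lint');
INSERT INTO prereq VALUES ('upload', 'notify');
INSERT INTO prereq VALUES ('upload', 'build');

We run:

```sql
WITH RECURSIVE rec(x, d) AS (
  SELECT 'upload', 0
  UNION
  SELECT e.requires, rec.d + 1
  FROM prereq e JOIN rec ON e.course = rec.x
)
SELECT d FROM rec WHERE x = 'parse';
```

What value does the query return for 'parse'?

2

Base: (upload, d=0).
Iteration 1: edges from {upload} -> (build, d=1), (lint, d=1), (notify, d=1), (tag, d=1).
Iteration 2: edges from {build,lint,notify,tag} -> (parse, d=2). [UNION drops 1 duplicate row(s)]
Iteration 3: no outgoing edges from {parse}; recursion stops.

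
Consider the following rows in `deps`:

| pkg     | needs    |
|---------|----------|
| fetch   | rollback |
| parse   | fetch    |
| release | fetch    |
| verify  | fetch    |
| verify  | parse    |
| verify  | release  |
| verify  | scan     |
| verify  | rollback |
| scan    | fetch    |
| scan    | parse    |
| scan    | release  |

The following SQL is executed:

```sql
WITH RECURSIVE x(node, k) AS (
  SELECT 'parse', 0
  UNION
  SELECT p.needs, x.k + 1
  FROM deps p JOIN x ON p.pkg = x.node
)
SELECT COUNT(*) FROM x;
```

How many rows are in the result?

3

Base: (parse, k=0).
Iteration 1: edges from {parse} -> (fetch, k=1).
Iteration 2: edges from {fetch} -> (rollback, k=2).
Iteration 3: no outgoing edges from {rollback}; recursion stops.
Total rows emitted: 3.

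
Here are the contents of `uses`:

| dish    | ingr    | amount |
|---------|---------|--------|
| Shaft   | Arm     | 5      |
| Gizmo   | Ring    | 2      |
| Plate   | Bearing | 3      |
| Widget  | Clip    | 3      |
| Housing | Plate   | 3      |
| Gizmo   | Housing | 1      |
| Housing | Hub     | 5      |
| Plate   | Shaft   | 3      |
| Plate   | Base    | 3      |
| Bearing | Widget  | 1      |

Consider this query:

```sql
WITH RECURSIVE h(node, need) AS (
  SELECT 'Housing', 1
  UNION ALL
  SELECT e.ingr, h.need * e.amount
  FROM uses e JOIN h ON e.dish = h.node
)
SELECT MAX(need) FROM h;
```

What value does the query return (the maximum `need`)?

Base: (Housing, need=1).
Iteration 1: components of {Housing} -> Hub = 1*5 = 5, Plate = 1*3 = 3.
Iteration 2: components of {Hub,Plate} -> Base = 3*3 = 9, Bearing = 3*3 = 9, Shaft = 3*3 = 9.
Iteration 3: components of {Base,Bearing,Shaft} -> Arm = 9*5 = 45, Widget = 9*1 = 9.
Iteration 4: components of {Arm,Widget} -> Clip = 9*3 = 27.
Iteration 5: no further components; recursion stops.
need values: 1, 5, 3, 9, 9, 9, 45, 9, 27; the maximum is 45.

45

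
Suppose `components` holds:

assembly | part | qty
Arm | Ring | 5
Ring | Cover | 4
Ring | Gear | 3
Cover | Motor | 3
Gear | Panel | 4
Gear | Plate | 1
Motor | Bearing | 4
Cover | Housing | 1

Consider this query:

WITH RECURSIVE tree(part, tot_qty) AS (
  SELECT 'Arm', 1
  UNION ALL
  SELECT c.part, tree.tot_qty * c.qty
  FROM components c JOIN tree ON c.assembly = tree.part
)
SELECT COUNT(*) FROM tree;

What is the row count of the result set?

9

Base: (Arm, tot_qty=1).
Iteration 1: components of {Arm} -> Ring = 1*5 = 5.
Iteration 2: components of {Ring} -> Cover = 5*4 = 20, Gear = 5*3 = 15.
Iteration 3: components of {Cover,Gear} -> Housing = 20*1 = 20, Motor = 20*3 = 60, Panel = 15*4 = 60, Plate = 15*1 = 15.
Iteration 4: components of {Housing,Motor,Panel,Plate} -> Bearing = 60*4 = 240.
Iteration 5: no further components; recursion stops.
Total rows emitted: 9.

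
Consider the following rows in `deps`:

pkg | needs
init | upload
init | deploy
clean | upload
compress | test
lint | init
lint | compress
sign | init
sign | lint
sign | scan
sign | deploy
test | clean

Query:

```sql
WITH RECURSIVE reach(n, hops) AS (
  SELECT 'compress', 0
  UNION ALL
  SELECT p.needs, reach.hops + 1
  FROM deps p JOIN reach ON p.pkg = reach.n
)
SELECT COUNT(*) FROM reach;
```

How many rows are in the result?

Base: (compress, hops=0).
Iteration 1: edges from {compress} -> (test, hops=1).
Iteration 2: edges from {test} -> (clean, hops=2).
Iteration 3: edges from {clean} -> (upload, hops=3).
Iteration 4: no outgoing edges from {upload}; recursion stops.
Total rows emitted: 4.

4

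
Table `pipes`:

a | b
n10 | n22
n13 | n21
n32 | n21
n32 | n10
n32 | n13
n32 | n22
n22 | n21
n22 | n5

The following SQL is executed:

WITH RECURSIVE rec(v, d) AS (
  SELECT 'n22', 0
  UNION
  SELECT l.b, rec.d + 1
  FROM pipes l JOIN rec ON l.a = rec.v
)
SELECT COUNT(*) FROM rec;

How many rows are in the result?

3

Base: (n22, d=0).
Iteration 1: edges from {n22} -> (n21, d=1), (n5, d=1).
Iteration 2: no outgoing edges from {n21,n5}; recursion stops.
Total rows emitted: 3.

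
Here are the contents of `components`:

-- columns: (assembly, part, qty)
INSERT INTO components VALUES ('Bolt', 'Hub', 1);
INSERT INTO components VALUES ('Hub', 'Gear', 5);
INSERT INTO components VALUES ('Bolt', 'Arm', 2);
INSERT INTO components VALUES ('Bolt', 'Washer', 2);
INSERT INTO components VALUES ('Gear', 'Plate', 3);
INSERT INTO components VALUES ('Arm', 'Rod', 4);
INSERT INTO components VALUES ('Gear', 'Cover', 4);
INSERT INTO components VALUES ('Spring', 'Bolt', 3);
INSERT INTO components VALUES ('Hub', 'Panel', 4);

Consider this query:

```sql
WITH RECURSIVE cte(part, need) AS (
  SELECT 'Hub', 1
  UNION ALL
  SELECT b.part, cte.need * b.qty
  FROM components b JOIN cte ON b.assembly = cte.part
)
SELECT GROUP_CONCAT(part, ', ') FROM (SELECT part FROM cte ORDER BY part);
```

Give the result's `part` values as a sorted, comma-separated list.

Cover, Gear, Hub, Panel, Plate

Base: (Hub, need=1).
Iteration 1: components of {Hub} -> Gear = 1*5 = 5, Panel = 1*4 = 4.
Iteration 2: components of {Gear,Panel} -> Cover = 5*4 = 20, Plate = 5*3 = 15.
Iteration 3: no further components; recursion stops.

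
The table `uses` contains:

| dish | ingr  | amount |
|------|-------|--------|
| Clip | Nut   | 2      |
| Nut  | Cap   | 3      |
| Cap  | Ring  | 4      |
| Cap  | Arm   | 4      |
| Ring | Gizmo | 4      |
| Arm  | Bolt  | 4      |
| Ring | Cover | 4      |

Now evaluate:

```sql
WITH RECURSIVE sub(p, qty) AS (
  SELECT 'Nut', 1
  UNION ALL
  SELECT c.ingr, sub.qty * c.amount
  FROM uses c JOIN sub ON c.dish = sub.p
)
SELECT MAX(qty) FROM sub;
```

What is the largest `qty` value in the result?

Base: (Nut, qty=1).
Iteration 1: components of {Nut} -> Cap = 1*3 = 3.
Iteration 2: components of {Cap} -> Arm = 3*4 = 12, Ring = 3*4 = 12.
Iteration 3: components of {Arm,Ring} -> Bolt = 12*4 = 48, Cover = 12*4 = 48, Gizmo = 12*4 = 48.
Iteration 4: no further components; recursion stops.
qty values: 1, 3, 12, 12, 48, 48, 48; the maximum is 48.

48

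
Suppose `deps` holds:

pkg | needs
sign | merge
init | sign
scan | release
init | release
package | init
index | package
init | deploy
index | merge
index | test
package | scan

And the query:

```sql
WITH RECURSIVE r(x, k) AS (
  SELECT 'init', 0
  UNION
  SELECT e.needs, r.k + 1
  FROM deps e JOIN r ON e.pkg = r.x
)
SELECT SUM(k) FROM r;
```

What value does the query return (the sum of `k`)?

Base: (init, k=0).
Iteration 1: edges from {init} -> (deploy, k=1), (release, k=1), (sign, k=1).
Iteration 2: edges from {deploy,release,sign} -> (merge, k=2).
Iteration 3: no outgoing edges from {merge}; recursion stops.
SUM(k) = 0 + 1 + 1 + 1 + 2 = 5.

5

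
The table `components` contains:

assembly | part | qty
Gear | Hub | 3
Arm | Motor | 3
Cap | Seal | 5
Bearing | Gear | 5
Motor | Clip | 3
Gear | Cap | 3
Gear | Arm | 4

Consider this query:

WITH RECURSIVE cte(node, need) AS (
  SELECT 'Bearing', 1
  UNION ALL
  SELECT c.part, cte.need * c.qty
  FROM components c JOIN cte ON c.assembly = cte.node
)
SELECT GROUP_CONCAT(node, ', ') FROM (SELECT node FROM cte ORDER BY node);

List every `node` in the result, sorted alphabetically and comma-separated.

Arm, Bearing, Cap, Clip, Gear, Hub, Motor, Seal

Base: (Bearing, need=1).
Iteration 1: components of {Bearing} -> Gear = 1*5 = 5.
Iteration 2: components of {Gear} -> Arm = 5*4 = 20, Cap = 5*3 = 15, Hub = 5*3 = 15.
Iteration 3: components of {Arm,Cap,Hub} -> Motor = 20*3 = 60, Seal = 15*5 = 75.
Iteration 4: components of {Motor,Seal} -> Clip = 60*3 = 180.
Iteration 5: no further components; recursion stops.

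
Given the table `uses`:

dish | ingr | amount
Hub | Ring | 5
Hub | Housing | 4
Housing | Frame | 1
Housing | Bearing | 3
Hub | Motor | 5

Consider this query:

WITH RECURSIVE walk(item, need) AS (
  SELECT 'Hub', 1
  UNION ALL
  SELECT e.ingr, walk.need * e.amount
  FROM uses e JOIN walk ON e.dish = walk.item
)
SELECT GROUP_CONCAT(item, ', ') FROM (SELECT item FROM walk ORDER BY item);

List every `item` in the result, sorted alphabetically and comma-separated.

Bearing, Frame, Housing, Hub, Motor, Ring

Base: (Hub, need=1).
Iteration 1: components of {Hub} -> Housing = 1*4 = 4, Motor = 1*5 = 5, Ring = 1*5 = 5.
Iteration 2: components of {Housing,Motor,Ring} -> Bearing = 4*3 = 12, Frame = 4*1 = 4.
Iteration 3: no further components; recursion stops.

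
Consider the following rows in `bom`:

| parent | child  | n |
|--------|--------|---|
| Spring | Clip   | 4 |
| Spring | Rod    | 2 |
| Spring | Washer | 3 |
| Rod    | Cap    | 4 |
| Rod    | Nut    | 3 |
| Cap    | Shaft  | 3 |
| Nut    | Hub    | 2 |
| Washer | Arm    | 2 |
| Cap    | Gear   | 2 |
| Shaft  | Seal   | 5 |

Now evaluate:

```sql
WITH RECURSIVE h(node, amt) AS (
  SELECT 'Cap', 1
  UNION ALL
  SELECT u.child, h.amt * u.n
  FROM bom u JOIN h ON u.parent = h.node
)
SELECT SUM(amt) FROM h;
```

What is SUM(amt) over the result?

Base: (Cap, amt=1).
Iteration 1: components of {Cap} -> Gear = 1*2 = 2, Shaft = 1*3 = 3.
Iteration 2: components of {Gear,Shaft} -> Seal = 3*5 = 15.
Iteration 3: no further components; recursion stops.
SUM(amt) = 1 + 3 + 2 + 15 = 21.

21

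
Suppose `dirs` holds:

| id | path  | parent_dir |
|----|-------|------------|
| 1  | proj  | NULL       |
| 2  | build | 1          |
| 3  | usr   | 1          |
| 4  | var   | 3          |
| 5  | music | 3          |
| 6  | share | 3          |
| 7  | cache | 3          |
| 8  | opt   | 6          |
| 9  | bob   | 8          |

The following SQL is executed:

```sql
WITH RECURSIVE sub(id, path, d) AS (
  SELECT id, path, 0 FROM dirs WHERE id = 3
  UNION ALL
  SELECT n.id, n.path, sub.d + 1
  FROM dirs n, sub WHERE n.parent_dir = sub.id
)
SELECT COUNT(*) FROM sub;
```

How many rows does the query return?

Base: id=3 (usr) at d 0.
Iteration 1: rows with parent_dir in {3} -> var (id 4, d 1), music (id 5, d 1), share (id 6, d 1), cache (id 7, d 1).
Iteration 2: rows with parent_dir in {4,5,6,7} -> opt (id 8, d 2).
Iteration 3: rows with parent_dir in {8} -> bob (id 9, d 3).
Iteration 4: no rows with parent_dir in {9}; recursion stops.
Total rows emitted: 7.

7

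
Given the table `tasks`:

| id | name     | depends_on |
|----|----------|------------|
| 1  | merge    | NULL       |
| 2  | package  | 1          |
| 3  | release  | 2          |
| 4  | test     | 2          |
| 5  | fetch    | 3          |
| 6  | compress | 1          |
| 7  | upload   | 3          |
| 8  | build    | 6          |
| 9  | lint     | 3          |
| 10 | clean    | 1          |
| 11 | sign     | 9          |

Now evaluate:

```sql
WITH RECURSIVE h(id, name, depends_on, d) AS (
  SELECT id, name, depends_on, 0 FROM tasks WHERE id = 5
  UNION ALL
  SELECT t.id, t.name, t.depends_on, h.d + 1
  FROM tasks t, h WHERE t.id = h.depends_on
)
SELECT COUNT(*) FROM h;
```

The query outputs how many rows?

4

Base: id=5 (fetch), depends_on=3, d 0.
Iteration 1: join on id=3 -> release (id 3, depends_on=2, d 1).
Iteration 2: join on id=2 -> package (id 2, depends_on=1, d 2).
Iteration 3: join on id=1 -> merge (id 1, depends_on=NULL, d 3).
Iteration 4: depends_on is NULL; no match; recursion stops.
Total rows emitted: 4.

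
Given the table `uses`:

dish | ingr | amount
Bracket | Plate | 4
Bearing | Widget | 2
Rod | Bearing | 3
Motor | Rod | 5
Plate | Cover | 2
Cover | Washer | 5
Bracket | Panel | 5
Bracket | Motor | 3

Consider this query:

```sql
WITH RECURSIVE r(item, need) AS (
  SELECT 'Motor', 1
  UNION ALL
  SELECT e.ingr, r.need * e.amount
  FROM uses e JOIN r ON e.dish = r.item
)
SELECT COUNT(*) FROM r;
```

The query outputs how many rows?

Base: (Motor, need=1).
Iteration 1: components of {Motor} -> Rod = 1*5 = 5.
Iteration 2: components of {Rod} -> Bearing = 5*3 = 15.
Iteration 3: components of {Bearing} -> Widget = 15*2 = 30.
Iteration 4: no further components; recursion stops.
Total rows emitted: 4.

4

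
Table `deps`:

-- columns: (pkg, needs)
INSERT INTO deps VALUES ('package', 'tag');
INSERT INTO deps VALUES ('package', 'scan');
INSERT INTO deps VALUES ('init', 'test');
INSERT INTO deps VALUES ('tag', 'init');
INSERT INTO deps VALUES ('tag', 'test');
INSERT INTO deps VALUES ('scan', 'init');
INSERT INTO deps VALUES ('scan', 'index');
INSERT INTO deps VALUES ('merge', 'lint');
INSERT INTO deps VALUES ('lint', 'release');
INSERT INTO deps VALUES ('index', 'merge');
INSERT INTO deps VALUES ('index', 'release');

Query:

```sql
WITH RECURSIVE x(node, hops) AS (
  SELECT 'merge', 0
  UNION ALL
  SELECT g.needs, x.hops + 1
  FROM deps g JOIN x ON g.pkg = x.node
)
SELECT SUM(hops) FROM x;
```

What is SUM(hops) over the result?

Base: (merge, hops=0).
Iteration 1: edges from {merge} -> (lint, hops=1).
Iteration 2: edges from {lint} -> (release, hops=2).
Iteration 3: no outgoing edges from {release}; recursion stops.
SUM(hops) = 0 + 1 + 2 = 3.

3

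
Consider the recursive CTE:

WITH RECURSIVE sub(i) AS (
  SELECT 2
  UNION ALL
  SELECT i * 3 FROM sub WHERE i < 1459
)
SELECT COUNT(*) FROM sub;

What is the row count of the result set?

Base: i=2.
Iteration 1: 2 < 1459 holds -> i = 2 * 3 = 6.
Iteration 2: 6 < 1459 holds -> i = 6 * 3 = 18.
Iteration 3: 18 < 1459 holds -> i = 18 * 3 = 54.
Iteration 4: 54 < 1459 holds -> i = 54 * 3 = 162.
Iteration 5: 162 < 1459 holds -> i = 162 * 3 = 486.
Iteration 6: 486 < 1459 holds -> i = 486 * 3 = 1458.
Iteration 7: 1458 < 1459 holds -> i = 1458 * 3 = 4374.
Iteration 8: 4374 < 1459 fails; recursion stops.
Total rows emitted: 8.

8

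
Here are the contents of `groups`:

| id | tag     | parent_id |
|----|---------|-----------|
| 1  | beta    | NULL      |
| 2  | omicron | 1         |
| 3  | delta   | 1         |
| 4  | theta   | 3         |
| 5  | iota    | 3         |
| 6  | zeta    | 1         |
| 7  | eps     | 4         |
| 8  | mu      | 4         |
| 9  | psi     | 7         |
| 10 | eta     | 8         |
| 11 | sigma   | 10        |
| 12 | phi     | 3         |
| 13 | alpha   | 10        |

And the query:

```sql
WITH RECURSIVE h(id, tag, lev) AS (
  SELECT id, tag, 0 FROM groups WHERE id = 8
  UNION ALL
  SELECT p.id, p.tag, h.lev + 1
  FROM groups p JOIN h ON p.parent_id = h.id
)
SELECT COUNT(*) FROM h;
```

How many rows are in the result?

4

Base: id=8 (mu) at lev 0.
Iteration 1: rows with parent_id in {8} -> eta (id 10, lev 1).
Iteration 2: rows with parent_id in {10} -> sigma (id 11, lev 2), alpha (id 13, lev 2).
Iteration 3: no rows with parent_id in {11,13}; recursion stops.
Total rows emitted: 4.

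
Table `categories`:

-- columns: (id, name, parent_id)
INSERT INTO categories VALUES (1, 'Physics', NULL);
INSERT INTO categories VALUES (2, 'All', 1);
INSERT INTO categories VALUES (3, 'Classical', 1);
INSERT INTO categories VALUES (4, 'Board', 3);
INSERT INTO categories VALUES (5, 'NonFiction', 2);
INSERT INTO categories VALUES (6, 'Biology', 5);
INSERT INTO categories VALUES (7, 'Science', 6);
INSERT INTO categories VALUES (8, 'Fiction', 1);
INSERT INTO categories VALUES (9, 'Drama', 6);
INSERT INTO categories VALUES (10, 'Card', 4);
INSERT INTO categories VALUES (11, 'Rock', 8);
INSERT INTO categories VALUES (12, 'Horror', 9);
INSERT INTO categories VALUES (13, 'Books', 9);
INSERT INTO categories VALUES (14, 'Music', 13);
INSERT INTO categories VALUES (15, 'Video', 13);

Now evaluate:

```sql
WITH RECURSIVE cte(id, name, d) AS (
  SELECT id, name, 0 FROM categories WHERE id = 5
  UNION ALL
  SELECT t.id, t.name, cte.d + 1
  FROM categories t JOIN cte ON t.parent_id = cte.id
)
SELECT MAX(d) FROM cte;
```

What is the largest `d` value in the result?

Base: id=5 (NonFiction) at d 0.
Iteration 1: rows with parent_id in {5} -> Biology (id 6, d 1).
Iteration 2: rows with parent_id in {6} -> Science (id 7, d 2), Drama (id 9, d 2).
Iteration 3: rows with parent_id in {7,9} -> Horror (id 12, d 3), Books (id 13, d 3).
Iteration 4: rows with parent_id in {12,13} -> Music (id 14, d 4), Video (id 15, d 4).
Iteration 5: no rows with parent_id in {14,15}; recursion stops.
d values: 0, 1, 2, 2, 3, 3, 4, 4; the maximum is 4.

4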